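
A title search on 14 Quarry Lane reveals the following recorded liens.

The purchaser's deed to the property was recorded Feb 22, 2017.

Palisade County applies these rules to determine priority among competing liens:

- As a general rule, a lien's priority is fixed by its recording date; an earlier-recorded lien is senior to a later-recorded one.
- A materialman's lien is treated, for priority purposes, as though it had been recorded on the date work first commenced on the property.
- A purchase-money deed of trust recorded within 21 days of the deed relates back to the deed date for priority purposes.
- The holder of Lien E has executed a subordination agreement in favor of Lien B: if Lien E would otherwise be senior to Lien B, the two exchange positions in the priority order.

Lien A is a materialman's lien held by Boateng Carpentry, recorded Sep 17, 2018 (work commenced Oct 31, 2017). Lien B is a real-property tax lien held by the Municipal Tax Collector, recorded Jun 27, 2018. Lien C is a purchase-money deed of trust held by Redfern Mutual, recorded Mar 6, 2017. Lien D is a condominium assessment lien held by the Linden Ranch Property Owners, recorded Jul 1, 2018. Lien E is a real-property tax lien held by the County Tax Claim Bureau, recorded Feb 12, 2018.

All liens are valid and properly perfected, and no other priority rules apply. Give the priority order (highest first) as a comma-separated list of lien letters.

C, A, B, E, D

First, effective dates: A is treated as recorded Oct 31, 2017, the work-commencement date; C's effective date is the deed date, Feb 22, 2017.
By effective date, earliest first: C (Feb 22, 2017), A (Oct 31, 2017), E (Feb 12, 2018), B (Jun 27, 2018), D (Jul 1, 2018).
The subordination applies — E was senior to B — so E and B swap.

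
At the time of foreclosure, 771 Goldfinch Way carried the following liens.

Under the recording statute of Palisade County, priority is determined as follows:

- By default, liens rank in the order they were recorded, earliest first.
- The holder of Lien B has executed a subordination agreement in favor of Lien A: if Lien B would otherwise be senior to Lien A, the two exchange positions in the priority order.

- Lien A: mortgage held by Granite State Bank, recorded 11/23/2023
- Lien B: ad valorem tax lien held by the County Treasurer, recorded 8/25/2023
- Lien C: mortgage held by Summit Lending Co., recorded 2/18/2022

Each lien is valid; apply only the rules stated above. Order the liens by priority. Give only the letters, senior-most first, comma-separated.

Sorted by effective date: C (2/18/2022), B (8/25/2023), A (11/23/2023).
Because B would otherwise rank above A, the subordination swaps them.

C, A, B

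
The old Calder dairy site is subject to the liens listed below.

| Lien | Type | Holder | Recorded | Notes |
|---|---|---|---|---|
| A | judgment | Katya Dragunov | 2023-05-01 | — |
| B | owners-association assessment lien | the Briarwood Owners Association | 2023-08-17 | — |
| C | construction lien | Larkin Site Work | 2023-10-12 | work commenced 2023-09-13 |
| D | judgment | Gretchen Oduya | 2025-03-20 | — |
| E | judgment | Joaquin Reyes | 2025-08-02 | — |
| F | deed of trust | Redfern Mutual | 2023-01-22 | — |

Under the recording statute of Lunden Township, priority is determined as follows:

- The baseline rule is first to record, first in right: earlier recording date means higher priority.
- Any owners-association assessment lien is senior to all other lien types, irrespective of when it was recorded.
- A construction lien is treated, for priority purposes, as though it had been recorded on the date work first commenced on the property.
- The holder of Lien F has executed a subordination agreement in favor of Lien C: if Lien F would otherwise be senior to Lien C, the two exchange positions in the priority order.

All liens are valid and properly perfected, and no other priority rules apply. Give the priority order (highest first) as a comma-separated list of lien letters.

Adjusting effective dates: C is treated as recorded 2023-09-13, the work-commencement date.
B is an owners-association assessment lien, so it outranks all other liens regardless of date.
The other liens, earliest effective date first: F (2023-01-22), A (2023-05-01), C (2023-09-13), D (2025-03-20), E (2025-08-02).
F is senior to C before the subordination, so the two trade places.

B, C, A, F, D, E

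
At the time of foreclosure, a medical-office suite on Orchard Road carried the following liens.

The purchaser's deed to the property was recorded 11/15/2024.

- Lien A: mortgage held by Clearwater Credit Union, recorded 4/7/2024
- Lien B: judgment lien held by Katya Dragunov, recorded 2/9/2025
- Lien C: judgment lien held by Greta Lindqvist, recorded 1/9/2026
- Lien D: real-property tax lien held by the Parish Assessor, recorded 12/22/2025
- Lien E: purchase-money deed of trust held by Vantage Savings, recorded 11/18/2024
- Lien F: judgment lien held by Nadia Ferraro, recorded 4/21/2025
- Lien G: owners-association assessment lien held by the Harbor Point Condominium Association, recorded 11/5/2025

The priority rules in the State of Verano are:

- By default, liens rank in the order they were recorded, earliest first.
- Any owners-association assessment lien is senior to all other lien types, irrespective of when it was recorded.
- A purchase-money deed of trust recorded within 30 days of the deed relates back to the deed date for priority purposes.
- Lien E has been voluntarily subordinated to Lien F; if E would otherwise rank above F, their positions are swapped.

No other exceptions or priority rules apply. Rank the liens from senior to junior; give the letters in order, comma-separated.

Effective dates after the stated exceptions: E was recorded within the 30-day window, so its effective date is the deed date 11/15/2024.
G, as an owners-association assessment lien, has superpriority and ranks first.
The other liens, earliest effective date first: A (4/7/2024), E (11/15/2024), B (2/9/2025), F (4/21/2025), D (12/22/2025), C (1/9/2026).
E would otherwise be senior to F, so under the subordination agreement E and F exchange positions.

G, A, F, B, E, D, C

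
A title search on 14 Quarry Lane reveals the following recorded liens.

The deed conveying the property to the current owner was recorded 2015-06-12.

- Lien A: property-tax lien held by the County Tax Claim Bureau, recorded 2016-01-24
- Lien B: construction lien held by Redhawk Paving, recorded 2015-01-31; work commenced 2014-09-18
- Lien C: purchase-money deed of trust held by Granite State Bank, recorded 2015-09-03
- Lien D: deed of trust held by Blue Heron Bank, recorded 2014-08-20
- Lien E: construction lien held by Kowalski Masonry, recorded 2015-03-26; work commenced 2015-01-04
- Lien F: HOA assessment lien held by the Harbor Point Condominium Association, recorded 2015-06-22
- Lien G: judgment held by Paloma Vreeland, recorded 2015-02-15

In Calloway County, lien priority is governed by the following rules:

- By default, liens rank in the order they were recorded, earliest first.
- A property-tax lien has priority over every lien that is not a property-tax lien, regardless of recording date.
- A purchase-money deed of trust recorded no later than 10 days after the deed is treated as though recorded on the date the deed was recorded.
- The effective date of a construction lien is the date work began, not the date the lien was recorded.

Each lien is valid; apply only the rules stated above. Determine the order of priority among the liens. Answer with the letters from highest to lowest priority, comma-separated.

A, D, B, E, G, F, C

Effective dates after the stated exceptions: B is treated as recorded 2014-09-18, the work-commencement date; C was recorded 83 days after the deed, outside the 10-day window, so it keeps its recording date; E's effective date is 2015-01-04, when work began.
A, as a property-tax lien, has superpriority and ranks first.
Among the remaining liens, by effective date: D (2014-08-20), B (2014-09-18), E (2015-01-04), G (2015-02-15), F (2015-06-22), C (2015-09-03).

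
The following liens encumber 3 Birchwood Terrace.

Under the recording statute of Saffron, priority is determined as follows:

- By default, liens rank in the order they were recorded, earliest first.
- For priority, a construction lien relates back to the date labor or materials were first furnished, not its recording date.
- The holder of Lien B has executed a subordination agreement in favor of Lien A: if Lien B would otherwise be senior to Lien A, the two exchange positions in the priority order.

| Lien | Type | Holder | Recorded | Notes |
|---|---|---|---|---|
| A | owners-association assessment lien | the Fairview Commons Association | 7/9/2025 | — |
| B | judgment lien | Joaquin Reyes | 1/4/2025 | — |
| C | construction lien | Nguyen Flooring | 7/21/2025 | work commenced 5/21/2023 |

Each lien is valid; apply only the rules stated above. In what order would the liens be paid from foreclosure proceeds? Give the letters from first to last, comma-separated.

C, A, B

First, effective dates: C relates back to 5/21/2023 (work commenced).
Ordering by effective date: C (5/21/2023), B (1/4/2025), A (7/9/2025).
B is senior to A before the subordination, so the two trade places.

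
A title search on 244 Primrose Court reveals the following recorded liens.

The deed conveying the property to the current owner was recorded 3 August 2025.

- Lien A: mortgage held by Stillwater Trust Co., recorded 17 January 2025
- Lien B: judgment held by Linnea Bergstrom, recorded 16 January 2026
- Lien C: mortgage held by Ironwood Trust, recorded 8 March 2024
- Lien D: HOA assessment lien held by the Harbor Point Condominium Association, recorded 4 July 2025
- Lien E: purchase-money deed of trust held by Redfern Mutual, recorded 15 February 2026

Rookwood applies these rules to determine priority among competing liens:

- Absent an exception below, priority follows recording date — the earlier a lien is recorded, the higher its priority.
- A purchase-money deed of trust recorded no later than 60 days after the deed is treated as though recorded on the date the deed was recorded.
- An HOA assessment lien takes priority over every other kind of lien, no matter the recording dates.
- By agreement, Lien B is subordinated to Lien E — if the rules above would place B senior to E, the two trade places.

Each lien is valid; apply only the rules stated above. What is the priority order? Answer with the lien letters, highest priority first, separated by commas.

Effective dates: E was recorded 196 days after the deed — beyond 60 days — so no relation-back applies.
D is an HOA assessment lien, so it outranks all other liens regardless of date.
Ordering the rest by effective date: C (8 March 2024), A (17 January 2025), B (16 January 2026), E (15 February 2026).
The subordination applies — B was senior to E — so B and E swap.

D, C, A, E, B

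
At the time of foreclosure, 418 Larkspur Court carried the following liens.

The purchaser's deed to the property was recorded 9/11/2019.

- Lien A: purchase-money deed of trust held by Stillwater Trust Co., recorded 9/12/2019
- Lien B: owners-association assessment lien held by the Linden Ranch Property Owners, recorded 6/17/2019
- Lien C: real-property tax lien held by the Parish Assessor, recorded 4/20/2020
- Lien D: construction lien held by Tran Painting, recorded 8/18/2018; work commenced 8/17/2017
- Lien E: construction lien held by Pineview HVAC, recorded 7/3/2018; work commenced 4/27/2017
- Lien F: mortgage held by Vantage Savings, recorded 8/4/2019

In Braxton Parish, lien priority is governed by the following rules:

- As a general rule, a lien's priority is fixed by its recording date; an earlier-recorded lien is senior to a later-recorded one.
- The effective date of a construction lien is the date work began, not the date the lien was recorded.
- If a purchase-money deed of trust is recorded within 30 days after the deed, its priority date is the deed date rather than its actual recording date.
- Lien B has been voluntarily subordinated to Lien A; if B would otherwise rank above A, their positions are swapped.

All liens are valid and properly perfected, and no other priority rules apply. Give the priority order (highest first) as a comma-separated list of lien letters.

Adjusting effective dates: A was recorded within the 30-day window, so its effective date is the deed date 9/11/2019; D relates back to 8/17/2017 (work commenced); E relates back to 4/27/2017 (work commenced).
By effective date: E (4/27/2017), D (8/17/2017), B (6/17/2019), F (8/4/2019), A (9/11/2019), C (4/20/2020).
The subordination applies — B was senior to A — so B and A swap.

E, D, A, F, B, C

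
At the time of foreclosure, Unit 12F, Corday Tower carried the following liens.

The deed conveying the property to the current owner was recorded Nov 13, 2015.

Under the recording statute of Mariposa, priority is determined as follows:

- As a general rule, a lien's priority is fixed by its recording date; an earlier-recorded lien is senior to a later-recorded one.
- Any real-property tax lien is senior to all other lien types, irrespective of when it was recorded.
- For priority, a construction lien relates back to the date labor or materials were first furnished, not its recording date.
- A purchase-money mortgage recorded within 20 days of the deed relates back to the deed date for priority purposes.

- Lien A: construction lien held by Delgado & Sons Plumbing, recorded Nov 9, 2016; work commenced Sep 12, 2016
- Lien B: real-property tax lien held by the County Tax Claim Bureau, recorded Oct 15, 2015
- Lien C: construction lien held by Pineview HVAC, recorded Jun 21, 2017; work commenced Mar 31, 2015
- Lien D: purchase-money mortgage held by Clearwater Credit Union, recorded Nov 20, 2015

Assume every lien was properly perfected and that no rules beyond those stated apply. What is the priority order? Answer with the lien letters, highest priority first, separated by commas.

B, C, D, A

Effective dates: A is treated as recorded Sep 12, 2016, the work-commencement date; C is treated as recorded Mar 31, 2015, the work-commencement date; D's effective date is the deed date, Nov 13, 2015.
B is a real-property tax lien and takes priority over every other lien.
Remaining liens by effective date: C (Mar 31, 2015), D (Nov 13, 2015), A (Sep 12, 2016).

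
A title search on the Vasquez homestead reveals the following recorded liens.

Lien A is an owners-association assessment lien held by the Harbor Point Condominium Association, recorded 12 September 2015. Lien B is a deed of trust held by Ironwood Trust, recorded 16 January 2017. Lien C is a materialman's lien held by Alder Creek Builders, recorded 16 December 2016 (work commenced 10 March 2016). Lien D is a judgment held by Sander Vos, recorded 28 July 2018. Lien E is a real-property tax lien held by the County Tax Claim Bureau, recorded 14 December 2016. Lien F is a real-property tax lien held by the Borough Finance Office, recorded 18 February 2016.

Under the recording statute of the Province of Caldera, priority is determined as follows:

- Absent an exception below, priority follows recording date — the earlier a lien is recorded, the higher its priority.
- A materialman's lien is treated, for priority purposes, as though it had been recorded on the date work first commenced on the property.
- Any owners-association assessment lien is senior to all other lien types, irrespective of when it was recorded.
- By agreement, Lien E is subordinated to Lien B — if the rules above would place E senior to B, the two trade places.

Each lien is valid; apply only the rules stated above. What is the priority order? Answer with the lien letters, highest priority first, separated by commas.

Adjusting effective dates: C relates back to 10 March 2016 (work commenced).
A is an owners-association assessment lien, so it outranks all other liens regardless of date.
Among the remaining liens, by effective date: F (18 February 2016), C (10 March 2016), E (14 December 2016), B (16 January 2017), D (28 July 2018).
E would otherwise be senior to B, so under the subordination agreement E and B exchange positions.

A, F, C, B, E, D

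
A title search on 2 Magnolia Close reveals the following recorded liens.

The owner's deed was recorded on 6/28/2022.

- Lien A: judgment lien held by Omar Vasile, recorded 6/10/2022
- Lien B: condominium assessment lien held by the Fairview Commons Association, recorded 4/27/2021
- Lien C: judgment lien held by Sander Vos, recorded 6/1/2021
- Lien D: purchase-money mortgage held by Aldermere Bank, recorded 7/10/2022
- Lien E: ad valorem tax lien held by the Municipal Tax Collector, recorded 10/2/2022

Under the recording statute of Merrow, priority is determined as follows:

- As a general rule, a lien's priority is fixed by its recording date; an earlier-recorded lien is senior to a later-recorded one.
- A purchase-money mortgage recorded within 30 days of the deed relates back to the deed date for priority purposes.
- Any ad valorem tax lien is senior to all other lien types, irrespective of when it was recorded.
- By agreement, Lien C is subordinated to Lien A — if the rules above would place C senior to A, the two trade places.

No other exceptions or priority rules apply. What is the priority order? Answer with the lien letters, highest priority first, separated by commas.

Effective dates after the stated exceptions: D relates back to the deed date 6/28/2022.
E, as an ad valorem tax lien, has superpriority and ranks first.
Among the remaining liens, by effective date: B (4/27/2021), C (6/1/2021), A (6/10/2022), D (6/28/2022).
C would otherwise be senior to A, so under the subordination agreement C and A exchange positions.

E, B, A, C, D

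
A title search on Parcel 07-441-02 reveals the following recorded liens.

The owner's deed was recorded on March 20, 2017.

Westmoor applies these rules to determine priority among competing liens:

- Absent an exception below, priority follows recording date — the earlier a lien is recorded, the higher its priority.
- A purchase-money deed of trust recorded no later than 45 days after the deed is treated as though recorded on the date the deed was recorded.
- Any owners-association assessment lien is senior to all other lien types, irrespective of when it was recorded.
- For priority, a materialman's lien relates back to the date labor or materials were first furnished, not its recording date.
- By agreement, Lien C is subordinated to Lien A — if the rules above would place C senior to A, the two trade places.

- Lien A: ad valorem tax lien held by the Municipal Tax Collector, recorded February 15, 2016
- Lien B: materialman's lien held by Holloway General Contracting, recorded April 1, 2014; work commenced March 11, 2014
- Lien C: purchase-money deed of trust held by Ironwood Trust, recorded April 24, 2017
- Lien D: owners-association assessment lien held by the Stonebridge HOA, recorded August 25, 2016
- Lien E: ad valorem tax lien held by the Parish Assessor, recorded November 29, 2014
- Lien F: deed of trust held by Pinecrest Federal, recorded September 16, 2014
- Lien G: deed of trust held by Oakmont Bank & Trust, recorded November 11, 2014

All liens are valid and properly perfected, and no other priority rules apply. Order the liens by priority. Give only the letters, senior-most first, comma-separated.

D, B, F, G, E, A, C

First, effective dates: B is treated as recorded March 11, 2014, the work-commencement date; C was recorded within the 45-day window, so its effective date is the deed date March 20, 2017.
As an owners-association assessment lien, D is senior to every other lien.
Among the remaining liens, by effective date: B (March 11, 2014), F (September 16, 2014), G (November 11, 2014), E (November 29, 2014), A (February 15, 2016), C (March 20, 2017).
Since C is not senior to A, the subordination leaves the order unchanged.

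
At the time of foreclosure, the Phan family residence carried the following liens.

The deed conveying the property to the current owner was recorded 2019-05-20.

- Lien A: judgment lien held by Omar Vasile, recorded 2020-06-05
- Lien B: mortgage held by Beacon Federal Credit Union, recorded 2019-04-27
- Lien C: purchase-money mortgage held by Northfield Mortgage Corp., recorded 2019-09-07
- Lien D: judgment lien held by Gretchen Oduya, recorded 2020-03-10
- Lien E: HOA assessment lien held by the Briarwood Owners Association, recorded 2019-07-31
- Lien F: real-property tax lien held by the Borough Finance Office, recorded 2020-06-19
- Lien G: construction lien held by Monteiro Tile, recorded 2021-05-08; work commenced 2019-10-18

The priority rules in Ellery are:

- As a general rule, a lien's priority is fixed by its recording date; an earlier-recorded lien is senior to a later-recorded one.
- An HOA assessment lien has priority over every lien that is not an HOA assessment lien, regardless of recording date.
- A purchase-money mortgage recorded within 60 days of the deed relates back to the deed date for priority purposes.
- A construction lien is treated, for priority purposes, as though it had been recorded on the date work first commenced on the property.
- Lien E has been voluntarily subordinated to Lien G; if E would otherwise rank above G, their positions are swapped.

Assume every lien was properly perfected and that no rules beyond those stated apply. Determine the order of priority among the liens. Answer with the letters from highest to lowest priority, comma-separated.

G, B, C, E, D, A, F

Effective dates after the stated exceptions: C was recorded 110 days after the deed — beyond 60 days — so no relation-back applies; G relates back to 2019-10-18 (work commenced).
E is an HOA assessment lien, so it outranks all other liens regardless of date.
Ordering the rest by effective date: B (2019-04-27), C (2019-09-07), G (2019-10-18), D (2020-03-10), A (2020-06-05), F (2020-06-19).
E is senior to G before the subordination, so the two trade places.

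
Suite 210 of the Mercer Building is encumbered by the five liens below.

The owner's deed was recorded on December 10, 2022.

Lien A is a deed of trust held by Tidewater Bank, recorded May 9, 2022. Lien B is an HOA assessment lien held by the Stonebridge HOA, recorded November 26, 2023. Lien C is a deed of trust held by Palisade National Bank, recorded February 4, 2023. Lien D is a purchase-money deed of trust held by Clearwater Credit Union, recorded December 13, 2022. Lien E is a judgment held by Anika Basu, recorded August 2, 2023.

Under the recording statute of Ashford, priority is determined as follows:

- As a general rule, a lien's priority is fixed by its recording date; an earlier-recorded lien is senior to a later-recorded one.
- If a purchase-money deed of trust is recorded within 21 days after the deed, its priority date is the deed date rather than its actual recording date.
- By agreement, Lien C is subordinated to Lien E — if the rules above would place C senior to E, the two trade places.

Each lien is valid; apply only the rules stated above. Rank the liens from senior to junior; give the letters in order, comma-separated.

First, effective dates: D relates back to the deed date December 10, 2022.
Sorted by effective date: A (May 9, 2022), D (December 10, 2022), C (February 4, 2023), E (August 2, 2023), B (November 26, 2023).
Because C would otherwise rank above E, the subordination swaps them.

A, D, E, C, B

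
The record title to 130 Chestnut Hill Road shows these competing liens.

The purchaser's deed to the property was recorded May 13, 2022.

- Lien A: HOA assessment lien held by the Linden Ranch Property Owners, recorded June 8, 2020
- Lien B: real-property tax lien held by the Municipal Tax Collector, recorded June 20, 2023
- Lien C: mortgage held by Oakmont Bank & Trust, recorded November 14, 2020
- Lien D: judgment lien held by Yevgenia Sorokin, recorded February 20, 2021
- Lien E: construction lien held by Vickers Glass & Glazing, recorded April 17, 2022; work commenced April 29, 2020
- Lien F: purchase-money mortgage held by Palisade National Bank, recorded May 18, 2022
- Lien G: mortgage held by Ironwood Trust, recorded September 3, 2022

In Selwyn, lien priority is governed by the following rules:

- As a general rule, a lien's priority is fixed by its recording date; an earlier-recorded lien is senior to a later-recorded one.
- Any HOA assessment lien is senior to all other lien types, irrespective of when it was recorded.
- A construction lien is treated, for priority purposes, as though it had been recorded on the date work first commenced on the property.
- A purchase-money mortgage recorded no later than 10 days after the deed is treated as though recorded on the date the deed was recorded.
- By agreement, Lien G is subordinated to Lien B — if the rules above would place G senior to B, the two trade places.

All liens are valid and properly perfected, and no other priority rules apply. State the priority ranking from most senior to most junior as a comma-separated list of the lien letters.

A, E, C, D, F, B, G

Effective dates: E is treated as recorded April 29, 2020, the work-commencement date; F was recorded within the 10-day window, so its effective date is the deed date May 13, 2022.
A is an HOA assessment lien and takes priority over every other lien.
The other liens, earliest effective date first: E (April 29, 2020), C (November 14, 2020), D (February 20, 2021), F (May 13, 2022), G (September 3, 2022), B (June 20, 2023).
G would otherwise be senior to B, so under the subordination agreement G and B exchange positions.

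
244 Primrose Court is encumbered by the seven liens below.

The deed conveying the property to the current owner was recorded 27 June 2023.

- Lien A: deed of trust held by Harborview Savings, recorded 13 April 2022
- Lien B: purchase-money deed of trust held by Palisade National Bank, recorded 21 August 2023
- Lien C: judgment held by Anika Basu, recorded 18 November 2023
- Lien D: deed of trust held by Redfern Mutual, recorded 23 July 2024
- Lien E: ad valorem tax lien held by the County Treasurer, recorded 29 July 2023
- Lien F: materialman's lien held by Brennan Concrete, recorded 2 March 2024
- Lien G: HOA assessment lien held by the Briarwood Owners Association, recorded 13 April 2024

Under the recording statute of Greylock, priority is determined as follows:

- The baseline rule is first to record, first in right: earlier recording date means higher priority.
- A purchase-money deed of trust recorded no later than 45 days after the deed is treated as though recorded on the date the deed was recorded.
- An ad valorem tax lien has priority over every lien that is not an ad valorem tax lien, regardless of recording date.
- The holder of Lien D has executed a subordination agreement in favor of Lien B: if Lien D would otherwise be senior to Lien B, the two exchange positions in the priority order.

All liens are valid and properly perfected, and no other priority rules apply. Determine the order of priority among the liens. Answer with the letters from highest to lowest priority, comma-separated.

E, A, B, C, F, G, D

Effective dates: B was recorded 55 days after the deed — beyond 45 days — so no relation-back applies.
E is an ad valorem tax lien and takes priority over every other lien.
The other liens, earliest effective date first: A (13 April 2022), B (21 August 2023), C (18 November 2023), F (2 March 2024), G (13 April 2024), D (23 July 2024).
D already ranks below B; the subordination has no effect.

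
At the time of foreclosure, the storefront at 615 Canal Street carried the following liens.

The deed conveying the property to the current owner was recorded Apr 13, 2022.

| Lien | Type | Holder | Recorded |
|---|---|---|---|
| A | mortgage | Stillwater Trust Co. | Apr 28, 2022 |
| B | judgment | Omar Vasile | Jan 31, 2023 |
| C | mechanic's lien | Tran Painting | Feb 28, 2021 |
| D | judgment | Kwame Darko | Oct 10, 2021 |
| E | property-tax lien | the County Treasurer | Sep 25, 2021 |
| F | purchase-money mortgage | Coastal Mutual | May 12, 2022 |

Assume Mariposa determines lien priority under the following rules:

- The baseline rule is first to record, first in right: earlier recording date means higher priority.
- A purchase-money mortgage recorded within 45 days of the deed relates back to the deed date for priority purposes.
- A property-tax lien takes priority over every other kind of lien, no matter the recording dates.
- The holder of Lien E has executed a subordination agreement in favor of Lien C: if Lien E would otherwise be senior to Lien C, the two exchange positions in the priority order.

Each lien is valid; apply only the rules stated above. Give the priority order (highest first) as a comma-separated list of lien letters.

C, E, D, F, A, B

Adjusting effective dates: F was recorded within the 45-day window, so its effective date is the deed date Apr 13, 2022.
E is a property-tax lien, so it outranks all other liens regardless of date.
Remaining liens by effective date: C (Feb 28, 2021), D (Oct 10, 2021), F (Apr 13, 2022), A (Apr 28, 2022), B (Jan 31, 2023).
Because E would otherwise rank above C, the subordination swaps them.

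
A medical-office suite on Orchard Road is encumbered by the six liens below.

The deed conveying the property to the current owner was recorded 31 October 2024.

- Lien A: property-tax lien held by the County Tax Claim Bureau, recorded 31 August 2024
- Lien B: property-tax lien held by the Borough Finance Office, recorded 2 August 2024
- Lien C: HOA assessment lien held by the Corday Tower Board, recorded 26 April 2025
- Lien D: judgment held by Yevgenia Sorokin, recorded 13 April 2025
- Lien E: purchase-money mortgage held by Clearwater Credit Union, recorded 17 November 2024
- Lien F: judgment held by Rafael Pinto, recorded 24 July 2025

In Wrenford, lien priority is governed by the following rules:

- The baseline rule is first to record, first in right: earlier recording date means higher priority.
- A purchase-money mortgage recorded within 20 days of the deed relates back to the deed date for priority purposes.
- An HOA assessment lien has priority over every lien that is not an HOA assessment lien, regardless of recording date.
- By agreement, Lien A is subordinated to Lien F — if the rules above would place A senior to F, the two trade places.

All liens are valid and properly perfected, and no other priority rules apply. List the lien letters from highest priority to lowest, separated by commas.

Effective dates: E's effective date is the deed date, 31 October 2024.
C is an HOA assessment lien and takes priority over every other lien.
Remaining liens by effective date: B (2 August 2024), A (31 August 2024), E (31 October 2024), D (13 April 2025), F (24 July 2025).
A is senior to F before the subordination, so the two trade places.

C, B, F, E, D, A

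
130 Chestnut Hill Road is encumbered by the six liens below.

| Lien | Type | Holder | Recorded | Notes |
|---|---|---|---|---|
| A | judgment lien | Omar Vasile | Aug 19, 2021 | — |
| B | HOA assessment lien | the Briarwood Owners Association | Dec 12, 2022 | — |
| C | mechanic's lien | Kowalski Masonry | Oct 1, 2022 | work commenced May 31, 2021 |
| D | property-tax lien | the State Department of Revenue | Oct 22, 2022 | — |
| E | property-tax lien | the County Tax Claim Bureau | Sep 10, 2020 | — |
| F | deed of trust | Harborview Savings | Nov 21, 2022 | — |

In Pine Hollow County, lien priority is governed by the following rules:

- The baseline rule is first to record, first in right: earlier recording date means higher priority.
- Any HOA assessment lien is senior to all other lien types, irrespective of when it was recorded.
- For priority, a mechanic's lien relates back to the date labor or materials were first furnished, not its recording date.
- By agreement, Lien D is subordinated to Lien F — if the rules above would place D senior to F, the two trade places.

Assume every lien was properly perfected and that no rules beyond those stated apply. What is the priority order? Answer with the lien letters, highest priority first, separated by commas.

B, E, C, A, F, D

First, effective dates: C relates back to May 31, 2021 (work commenced).
B is an HOA assessment lien, so it outranks all other liens regardless of date.
Remaining liens by effective date: E (Sep 10, 2020), C (May 31, 2021), A (Aug 19, 2021), D (Oct 22, 2022), F (Nov 21, 2022).
Because D would otherwise rank above F, the subordination swaps them.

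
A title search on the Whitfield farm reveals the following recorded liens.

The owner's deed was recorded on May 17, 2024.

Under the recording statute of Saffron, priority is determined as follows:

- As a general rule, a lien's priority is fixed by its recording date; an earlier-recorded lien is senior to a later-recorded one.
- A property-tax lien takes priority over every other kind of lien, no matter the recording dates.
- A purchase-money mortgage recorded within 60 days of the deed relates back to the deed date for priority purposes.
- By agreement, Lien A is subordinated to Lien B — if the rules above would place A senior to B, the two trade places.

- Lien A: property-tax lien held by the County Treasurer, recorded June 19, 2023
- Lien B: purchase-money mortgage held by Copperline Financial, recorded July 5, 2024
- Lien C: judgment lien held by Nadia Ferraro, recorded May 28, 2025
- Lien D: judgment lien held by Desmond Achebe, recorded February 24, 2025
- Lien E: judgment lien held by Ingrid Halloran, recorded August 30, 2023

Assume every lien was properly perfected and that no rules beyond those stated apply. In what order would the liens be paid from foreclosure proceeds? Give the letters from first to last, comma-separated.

B, E, A, D, C

Adjusting effective dates: B relates back to the deed date May 17, 2024.
A is a property-tax lien and takes priority over every other lien.
Remaining liens by effective date: E (August 30, 2023), B (May 17, 2024), D (February 24, 2025), C (May 28, 2025).
Because A would otherwise rank above B, the subordination swaps them.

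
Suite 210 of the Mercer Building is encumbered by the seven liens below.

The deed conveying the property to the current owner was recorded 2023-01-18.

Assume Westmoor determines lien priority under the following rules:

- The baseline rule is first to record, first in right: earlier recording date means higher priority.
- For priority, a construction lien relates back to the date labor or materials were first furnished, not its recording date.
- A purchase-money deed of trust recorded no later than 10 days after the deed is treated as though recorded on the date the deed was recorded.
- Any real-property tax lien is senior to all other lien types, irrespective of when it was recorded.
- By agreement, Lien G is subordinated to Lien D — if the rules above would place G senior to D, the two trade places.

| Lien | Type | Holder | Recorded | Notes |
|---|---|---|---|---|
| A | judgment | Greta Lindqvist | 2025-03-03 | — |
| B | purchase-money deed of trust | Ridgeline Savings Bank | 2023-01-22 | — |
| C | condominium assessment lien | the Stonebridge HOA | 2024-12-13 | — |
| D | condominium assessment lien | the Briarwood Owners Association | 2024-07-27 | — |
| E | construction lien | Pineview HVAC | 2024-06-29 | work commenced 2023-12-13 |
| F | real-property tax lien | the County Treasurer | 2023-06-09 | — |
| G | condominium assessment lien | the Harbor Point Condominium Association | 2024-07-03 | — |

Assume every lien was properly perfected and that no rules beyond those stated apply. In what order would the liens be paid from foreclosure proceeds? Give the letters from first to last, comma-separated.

F, B, E, D, G, C, A

Adjusting effective dates: B's effective date is the deed date, 2023-01-18; E's effective date is 2023-12-13, when work began.
F is a real-property tax lien, so it outranks all other liens regardless of date.
The other liens, earliest effective date first: B (2023-01-18), E (2023-12-13), G (2024-07-03), D (2024-07-27), C (2024-12-13), A (2025-03-03).
The subordination applies — G was senior to D — so G and D swap.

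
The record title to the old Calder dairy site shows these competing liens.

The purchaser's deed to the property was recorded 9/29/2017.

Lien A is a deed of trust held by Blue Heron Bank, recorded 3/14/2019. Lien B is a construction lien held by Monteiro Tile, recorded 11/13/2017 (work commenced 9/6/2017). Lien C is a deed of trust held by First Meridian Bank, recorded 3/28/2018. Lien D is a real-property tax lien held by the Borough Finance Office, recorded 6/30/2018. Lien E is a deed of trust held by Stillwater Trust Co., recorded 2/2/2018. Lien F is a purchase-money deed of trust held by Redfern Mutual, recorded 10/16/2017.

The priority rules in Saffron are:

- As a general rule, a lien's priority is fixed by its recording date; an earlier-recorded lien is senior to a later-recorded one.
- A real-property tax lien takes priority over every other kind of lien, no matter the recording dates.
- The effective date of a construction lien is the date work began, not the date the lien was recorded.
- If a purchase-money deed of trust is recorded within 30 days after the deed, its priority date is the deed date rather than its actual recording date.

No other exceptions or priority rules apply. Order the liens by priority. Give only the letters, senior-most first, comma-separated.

First, effective dates: B relates back to 9/6/2017 (work commenced); F's effective date is the deed date, 9/29/2017.
As a real-property tax lien, D is senior to every other lien.
Among the remaining liens, by effective date: B (9/6/2017), F (9/29/2017), E (2/2/2018), C (3/28/2018), A (3/14/2019).

D, B, F, E, C, A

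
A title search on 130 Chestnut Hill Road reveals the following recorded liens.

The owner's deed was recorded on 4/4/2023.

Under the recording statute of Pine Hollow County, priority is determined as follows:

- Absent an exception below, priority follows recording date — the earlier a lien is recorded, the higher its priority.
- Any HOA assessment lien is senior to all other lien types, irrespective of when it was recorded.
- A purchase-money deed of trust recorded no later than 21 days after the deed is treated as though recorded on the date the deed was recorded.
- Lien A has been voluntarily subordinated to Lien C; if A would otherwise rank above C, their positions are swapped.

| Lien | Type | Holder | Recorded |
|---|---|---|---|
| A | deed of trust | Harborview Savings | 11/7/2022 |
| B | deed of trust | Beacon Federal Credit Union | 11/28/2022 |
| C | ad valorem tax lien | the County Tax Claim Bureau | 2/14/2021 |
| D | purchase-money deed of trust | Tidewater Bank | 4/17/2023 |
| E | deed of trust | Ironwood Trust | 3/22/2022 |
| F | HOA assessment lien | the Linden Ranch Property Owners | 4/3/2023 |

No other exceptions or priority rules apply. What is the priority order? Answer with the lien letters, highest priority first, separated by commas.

F, C, E, A, B, D

Effective dates: D was recorded within the 21-day window, so its effective date is the deed date 4/4/2023.
F is an HOA assessment lien, so it outranks all other liens regardless of date.
Among the remaining liens, by effective date: C (2/14/2021), E (3/22/2022), A (11/7/2022), B (11/28/2022), D (4/4/2023).
Since A is not senior to C, the subordination leaves the order unchanged.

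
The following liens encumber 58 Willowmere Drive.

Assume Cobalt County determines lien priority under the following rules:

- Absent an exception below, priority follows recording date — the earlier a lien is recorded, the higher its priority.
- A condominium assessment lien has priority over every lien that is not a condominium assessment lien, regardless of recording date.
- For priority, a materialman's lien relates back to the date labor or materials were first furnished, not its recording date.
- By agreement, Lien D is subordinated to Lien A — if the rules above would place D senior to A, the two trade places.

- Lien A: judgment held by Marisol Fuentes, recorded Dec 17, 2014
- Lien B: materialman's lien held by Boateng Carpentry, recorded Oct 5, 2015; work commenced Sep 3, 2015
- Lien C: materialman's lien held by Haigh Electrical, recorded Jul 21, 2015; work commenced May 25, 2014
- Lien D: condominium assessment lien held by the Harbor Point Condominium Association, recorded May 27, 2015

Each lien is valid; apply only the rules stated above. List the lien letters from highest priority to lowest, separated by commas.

A, C, D, B

First, effective dates: B is treated as recorded Sep 3, 2015, the work-commencement date; C relates back to May 25, 2014 (work commenced).
D is a condominium assessment lien, so it outranks all other liens regardless of date.
The other liens, earliest effective date first: C (May 25, 2014), A (Dec 17, 2014), B (Sep 3, 2015).
D would otherwise be senior to A, so under the subordination agreement D and A exchange positions.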